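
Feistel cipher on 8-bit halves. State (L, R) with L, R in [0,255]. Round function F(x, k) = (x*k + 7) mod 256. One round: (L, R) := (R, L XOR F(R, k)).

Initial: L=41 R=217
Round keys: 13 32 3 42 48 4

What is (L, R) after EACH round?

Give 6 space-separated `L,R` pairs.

Round 1 (k=13): L=217 R=37
Round 2 (k=32): L=37 R=126
Round 3 (k=3): L=126 R=164
Round 4 (k=42): L=164 R=145
Round 5 (k=48): L=145 R=147
Round 6 (k=4): L=147 R=194

Answer: 217,37 37,126 126,164 164,145 145,147 147,194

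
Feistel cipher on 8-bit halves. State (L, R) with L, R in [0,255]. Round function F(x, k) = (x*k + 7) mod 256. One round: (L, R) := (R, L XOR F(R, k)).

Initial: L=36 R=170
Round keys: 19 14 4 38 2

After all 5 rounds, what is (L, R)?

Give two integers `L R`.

Answer: 236 93

Derivation:
Round 1 (k=19): L=170 R=129
Round 2 (k=14): L=129 R=191
Round 3 (k=4): L=191 R=130
Round 4 (k=38): L=130 R=236
Round 5 (k=2): L=236 R=93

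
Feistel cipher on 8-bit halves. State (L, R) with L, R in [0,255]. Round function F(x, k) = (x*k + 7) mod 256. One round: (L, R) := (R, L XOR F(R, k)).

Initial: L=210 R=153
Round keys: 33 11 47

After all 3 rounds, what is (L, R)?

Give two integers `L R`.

Answer: 84 97

Derivation:
Round 1 (k=33): L=153 R=18
Round 2 (k=11): L=18 R=84
Round 3 (k=47): L=84 R=97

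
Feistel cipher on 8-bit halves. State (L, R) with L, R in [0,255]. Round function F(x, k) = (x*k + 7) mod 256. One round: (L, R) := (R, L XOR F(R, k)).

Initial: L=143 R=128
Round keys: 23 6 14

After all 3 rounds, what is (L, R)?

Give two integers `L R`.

Answer: 183 1

Derivation:
Round 1 (k=23): L=128 R=8
Round 2 (k=6): L=8 R=183
Round 3 (k=14): L=183 R=1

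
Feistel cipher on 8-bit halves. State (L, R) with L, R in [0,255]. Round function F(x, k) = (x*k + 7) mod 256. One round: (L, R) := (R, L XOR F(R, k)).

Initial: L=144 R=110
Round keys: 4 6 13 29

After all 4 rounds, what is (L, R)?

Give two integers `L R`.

Answer: 37 119

Derivation:
Round 1 (k=4): L=110 R=47
Round 2 (k=6): L=47 R=79
Round 3 (k=13): L=79 R=37
Round 4 (k=29): L=37 R=119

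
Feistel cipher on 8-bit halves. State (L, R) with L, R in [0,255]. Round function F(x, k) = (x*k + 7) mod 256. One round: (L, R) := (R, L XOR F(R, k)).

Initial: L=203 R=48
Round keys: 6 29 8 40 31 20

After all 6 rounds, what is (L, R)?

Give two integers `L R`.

Answer: 8 171

Derivation:
Round 1 (k=6): L=48 R=236
Round 2 (k=29): L=236 R=243
Round 3 (k=8): L=243 R=115
Round 4 (k=40): L=115 R=12
Round 5 (k=31): L=12 R=8
Round 6 (k=20): L=8 R=171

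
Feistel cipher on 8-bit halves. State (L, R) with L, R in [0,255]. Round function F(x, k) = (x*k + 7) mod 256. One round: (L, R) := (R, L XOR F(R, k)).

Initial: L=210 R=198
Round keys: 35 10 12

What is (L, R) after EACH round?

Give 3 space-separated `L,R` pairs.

Round 1 (k=35): L=198 R=203
Round 2 (k=10): L=203 R=51
Round 3 (k=12): L=51 R=160

Answer: 198,203 203,51 51,160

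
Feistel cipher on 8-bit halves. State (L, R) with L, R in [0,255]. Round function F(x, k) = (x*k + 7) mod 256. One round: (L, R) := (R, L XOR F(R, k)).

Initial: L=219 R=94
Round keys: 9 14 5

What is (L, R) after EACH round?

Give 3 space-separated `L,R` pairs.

Round 1 (k=9): L=94 R=142
Round 2 (k=14): L=142 R=149
Round 3 (k=5): L=149 R=126

Answer: 94,142 142,149 149,126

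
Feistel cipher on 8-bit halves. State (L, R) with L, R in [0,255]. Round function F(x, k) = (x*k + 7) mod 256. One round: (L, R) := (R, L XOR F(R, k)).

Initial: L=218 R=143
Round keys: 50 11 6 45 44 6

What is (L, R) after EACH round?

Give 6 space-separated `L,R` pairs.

Round 1 (k=50): L=143 R=47
Round 2 (k=11): L=47 R=131
Round 3 (k=6): L=131 R=54
Round 4 (k=45): L=54 R=6
Round 5 (k=44): L=6 R=57
Round 6 (k=6): L=57 R=91

Answer: 143,47 47,131 131,54 54,6 6,57 57,91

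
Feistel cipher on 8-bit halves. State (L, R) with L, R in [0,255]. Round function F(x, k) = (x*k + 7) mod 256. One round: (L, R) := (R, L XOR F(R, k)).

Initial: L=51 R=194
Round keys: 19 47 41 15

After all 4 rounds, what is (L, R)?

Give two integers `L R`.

Answer: 20 184

Derivation:
Round 1 (k=19): L=194 R=94
Round 2 (k=47): L=94 R=139
Round 3 (k=41): L=139 R=20
Round 4 (k=15): L=20 R=184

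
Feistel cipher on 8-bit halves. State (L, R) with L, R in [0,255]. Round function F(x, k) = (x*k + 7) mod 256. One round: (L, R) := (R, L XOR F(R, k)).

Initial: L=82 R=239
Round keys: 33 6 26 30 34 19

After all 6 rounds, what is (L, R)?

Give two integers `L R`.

Answer: 42 116

Derivation:
Round 1 (k=33): L=239 R=132
Round 2 (k=6): L=132 R=240
Round 3 (k=26): L=240 R=227
Round 4 (k=30): L=227 R=81
Round 5 (k=34): L=81 R=42
Round 6 (k=19): L=42 R=116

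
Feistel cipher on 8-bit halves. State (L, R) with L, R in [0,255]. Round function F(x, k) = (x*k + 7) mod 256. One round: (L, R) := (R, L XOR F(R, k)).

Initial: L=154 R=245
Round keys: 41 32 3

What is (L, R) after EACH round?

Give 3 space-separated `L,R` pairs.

Round 1 (k=41): L=245 R=222
Round 2 (k=32): L=222 R=50
Round 3 (k=3): L=50 R=67

Answer: 245,222 222,50 50,67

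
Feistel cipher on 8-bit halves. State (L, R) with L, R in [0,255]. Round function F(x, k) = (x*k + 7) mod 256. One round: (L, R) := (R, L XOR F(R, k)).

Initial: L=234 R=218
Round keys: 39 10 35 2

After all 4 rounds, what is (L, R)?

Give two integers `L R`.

Round 1 (k=39): L=218 R=215
Round 2 (k=10): L=215 R=183
Round 3 (k=35): L=183 R=219
Round 4 (k=2): L=219 R=10

Answer: 219 10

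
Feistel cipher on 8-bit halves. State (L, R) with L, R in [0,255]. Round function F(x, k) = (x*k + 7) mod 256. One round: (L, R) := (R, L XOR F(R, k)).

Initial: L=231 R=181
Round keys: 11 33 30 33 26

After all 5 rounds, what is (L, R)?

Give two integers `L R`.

Round 1 (k=11): L=181 R=41
Round 2 (k=33): L=41 R=229
Round 3 (k=30): L=229 R=244
Round 4 (k=33): L=244 R=158
Round 5 (k=26): L=158 R=231

Answer: 158 231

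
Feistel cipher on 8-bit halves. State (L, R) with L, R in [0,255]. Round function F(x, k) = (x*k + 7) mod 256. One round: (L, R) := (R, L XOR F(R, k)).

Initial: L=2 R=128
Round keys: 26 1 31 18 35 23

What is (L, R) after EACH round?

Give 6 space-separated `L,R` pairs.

Answer: 128,5 5,140 140,254 254,111 111,202 202,66

Derivation:
Round 1 (k=26): L=128 R=5
Round 2 (k=1): L=5 R=140
Round 3 (k=31): L=140 R=254
Round 4 (k=18): L=254 R=111
Round 5 (k=35): L=111 R=202
Round 6 (k=23): L=202 R=66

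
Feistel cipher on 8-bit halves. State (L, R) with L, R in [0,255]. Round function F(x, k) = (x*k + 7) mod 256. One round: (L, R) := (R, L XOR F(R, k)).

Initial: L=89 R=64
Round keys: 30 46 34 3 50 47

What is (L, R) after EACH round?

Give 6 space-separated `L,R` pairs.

Answer: 64,222 222,171 171,99 99,155 155,46 46,226

Derivation:
Round 1 (k=30): L=64 R=222
Round 2 (k=46): L=222 R=171
Round 3 (k=34): L=171 R=99
Round 4 (k=3): L=99 R=155
Round 5 (k=50): L=155 R=46
Round 6 (k=47): L=46 R=226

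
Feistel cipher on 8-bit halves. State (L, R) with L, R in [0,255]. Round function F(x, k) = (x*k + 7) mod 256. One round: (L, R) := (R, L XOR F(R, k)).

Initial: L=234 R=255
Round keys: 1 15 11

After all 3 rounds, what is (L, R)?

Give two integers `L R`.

Round 1 (k=1): L=255 R=236
Round 2 (k=15): L=236 R=36
Round 3 (k=11): L=36 R=127

Answer: 36 127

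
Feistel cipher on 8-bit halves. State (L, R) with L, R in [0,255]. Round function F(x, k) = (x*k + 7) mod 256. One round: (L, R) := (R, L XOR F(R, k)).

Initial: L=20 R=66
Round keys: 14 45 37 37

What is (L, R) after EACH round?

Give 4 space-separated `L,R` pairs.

Answer: 66,183 183,112 112,128 128,247

Derivation:
Round 1 (k=14): L=66 R=183
Round 2 (k=45): L=183 R=112
Round 3 (k=37): L=112 R=128
Round 4 (k=37): L=128 R=247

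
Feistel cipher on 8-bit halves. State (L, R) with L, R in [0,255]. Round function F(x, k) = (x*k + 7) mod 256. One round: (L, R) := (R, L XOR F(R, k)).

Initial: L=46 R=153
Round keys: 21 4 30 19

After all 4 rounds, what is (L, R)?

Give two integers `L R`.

Answer: 97 76

Derivation:
Round 1 (k=21): L=153 R=186
Round 2 (k=4): L=186 R=118
Round 3 (k=30): L=118 R=97
Round 4 (k=19): L=97 R=76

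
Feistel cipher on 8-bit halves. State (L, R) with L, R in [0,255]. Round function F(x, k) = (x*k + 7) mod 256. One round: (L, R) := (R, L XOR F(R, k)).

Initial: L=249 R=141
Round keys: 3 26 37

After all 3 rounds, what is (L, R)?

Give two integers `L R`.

Round 1 (k=3): L=141 R=87
Round 2 (k=26): L=87 R=80
Round 3 (k=37): L=80 R=192

Answer: 80 192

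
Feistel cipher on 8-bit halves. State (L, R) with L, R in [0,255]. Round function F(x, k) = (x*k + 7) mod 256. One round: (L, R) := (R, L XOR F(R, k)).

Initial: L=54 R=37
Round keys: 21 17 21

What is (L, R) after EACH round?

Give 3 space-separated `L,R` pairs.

Answer: 37,38 38,168 168,233

Derivation:
Round 1 (k=21): L=37 R=38
Round 2 (k=17): L=38 R=168
Round 3 (k=21): L=168 R=233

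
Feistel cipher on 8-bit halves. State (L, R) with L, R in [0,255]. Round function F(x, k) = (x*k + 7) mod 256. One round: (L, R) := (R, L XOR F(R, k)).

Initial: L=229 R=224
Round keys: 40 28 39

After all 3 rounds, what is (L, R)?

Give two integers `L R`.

Round 1 (k=40): L=224 R=226
Round 2 (k=28): L=226 R=95
Round 3 (k=39): L=95 R=98

Answer: 95 98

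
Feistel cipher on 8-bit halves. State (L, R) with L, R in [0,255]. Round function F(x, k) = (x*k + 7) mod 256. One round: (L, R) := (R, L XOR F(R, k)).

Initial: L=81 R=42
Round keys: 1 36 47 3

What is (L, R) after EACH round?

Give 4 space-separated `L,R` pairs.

Round 1 (k=1): L=42 R=96
Round 2 (k=36): L=96 R=173
Round 3 (k=47): L=173 R=170
Round 4 (k=3): L=170 R=168

Answer: 42,96 96,173 173,170 170,168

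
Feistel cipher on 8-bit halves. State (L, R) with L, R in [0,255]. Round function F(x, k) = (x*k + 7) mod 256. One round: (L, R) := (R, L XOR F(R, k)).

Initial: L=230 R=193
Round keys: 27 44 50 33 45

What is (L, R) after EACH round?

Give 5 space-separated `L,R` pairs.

Round 1 (k=27): L=193 R=132
Round 2 (k=44): L=132 R=118
Round 3 (k=50): L=118 R=151
Round 4 (k=33): L=151 R=8
Round 5 (k=45): L=8 R=248

Answer: 193,132 132,118 118,151 151,8 8,248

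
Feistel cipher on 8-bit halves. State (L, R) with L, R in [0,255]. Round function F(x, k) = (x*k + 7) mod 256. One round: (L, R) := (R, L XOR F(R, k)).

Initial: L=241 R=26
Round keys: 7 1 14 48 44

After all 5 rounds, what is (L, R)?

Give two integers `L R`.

Answer: 254 230

Derivation:
Round 1 (k=7): L=26 R=76
Round 2 (k=1): L=76 R=73
Round 3 (k=14): L=73 R=73
Round 4 (k=48): L=73 R=254
Round 5 (k=44): L=254 R=230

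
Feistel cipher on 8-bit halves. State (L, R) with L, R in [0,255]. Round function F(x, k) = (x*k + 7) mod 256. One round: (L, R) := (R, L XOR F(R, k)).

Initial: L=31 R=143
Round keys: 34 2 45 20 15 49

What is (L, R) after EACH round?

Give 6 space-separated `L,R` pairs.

Answer: 143,26 26,180 180,177 177,111 111,57 57,159

Derivation:
Round 1 (k=34): L=143 R=26
Round 2 (k=2): L=26 R=180
Round 3 (k=45): L=180 R=177
Round 4 (k=20): L=177 R=111
Round 5 (k=15): L=111 R=57
Round 6 (k=49): L=57 R=159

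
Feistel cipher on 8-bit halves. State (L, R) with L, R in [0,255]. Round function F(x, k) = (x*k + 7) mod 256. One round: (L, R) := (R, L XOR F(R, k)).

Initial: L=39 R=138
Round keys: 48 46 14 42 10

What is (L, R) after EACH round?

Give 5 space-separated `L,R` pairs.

Answer: 138,192 192,13 13,125 125,132 132,82

Derivation:
Round 1 (k=48): L=138 R=192
Round 2 (k=46): L=192 R=13
Round 3 (k=14): L=13 R=125
Round 4 (k=42): L=125 R=132
Round 5 (k=10): L=132 R=82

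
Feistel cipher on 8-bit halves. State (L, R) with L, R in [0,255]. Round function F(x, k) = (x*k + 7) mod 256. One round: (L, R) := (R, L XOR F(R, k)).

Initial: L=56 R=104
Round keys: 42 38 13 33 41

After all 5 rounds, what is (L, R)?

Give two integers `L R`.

Round 1 (k=42): L=104 R=47
Round 2 (k=38): L=47 R=105
Round 3 (k=13): L=105 R=115
Round 4 (k=33): L=115 R=179
Round 5 (k=41): L=179 R=193

Answer: 179 193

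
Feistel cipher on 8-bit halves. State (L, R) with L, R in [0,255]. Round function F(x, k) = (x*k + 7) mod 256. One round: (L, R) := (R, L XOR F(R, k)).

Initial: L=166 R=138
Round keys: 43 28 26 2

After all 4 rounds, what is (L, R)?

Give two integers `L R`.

Answer: 82 58

Derivation:
Round 1 (k=43): L=138 R=147
Round 2 (k=28): L=147 R=145
Round 3 (k=26): L=145 R=82
Round 4 (k=2): L=82 R=58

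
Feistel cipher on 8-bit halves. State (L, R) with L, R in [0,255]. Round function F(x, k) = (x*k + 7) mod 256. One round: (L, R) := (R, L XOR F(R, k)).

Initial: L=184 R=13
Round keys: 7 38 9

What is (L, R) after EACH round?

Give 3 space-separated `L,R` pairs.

Answer: 13,218 218,110 110,63

Derivation:
Round 1 (k=7): L=13 R=218
Round 2 (k=38): L=218 R=110
Round 3 (k=9): L=110 R=63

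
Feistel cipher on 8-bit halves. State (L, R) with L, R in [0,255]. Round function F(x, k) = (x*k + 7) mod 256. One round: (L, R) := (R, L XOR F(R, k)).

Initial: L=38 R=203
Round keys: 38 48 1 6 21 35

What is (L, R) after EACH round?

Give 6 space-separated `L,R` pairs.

Round 1 (k=38): L=203 R=15
Round 2 (k=48): L=15 R=28
Round 3 (k=1): L=28 R=44
Round 4 (k=6): L=44 R=19
Round 5 (k=21): L=19 R=186
Round 6 (k=35): L=186 R=102

Answer: 203,15 15,28 28,44 44,19 19,186 186,102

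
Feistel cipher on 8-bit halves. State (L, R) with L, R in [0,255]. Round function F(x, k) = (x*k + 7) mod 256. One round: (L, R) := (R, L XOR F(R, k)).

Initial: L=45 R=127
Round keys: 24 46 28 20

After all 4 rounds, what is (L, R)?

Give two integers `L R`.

Answer: 213 55

Derivation:
Round 1 (k=24): L=127 R=194
Round 2 (k=46): L=194 R=156
Round 3 (k=28): L=156 R=213
Round 4 (k=20): L=213 R=55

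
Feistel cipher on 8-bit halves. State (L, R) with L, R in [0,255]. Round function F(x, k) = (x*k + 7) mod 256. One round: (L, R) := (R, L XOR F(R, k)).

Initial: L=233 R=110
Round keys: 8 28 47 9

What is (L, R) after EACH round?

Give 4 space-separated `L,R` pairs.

Round 1 (k=8): L=110 R=158
Round 2 (k=28): L=158 R=33
Round 3 (k=47): L=33 R=136
Round 4 (k=9): L=136 R=238

Answer: 110,158 158,33 33,136 136,238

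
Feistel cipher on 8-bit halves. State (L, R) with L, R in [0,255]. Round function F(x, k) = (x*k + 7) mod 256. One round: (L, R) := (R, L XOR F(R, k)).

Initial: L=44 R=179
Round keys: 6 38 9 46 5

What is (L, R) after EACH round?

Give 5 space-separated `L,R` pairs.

Round 1 (k=6): L=179 R=21
Round 2 (k=38): L=21 R=150
Round 3 (k=9): L=150 R=88
Round 4 (k=46): L=88 R=65
Round 5 (k=5): L=65 R=20

Answer: 179,21 21,150 150,88 88,65 65,20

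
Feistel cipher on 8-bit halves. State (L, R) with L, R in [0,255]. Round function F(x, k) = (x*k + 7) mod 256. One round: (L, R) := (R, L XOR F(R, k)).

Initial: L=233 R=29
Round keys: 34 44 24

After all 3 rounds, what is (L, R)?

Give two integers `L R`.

Answer: 122 127

Derivation:
Round 1 (k=34): L=29 R=8
Round 2 (k=44): L=8 R=122
Round 3 (k=24): L=122 R=127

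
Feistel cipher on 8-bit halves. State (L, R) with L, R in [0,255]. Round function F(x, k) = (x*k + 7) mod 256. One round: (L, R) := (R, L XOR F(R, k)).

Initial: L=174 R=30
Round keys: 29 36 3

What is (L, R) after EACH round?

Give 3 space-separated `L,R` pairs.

Round 1 (k=29): L=30 R=195
Round 2 (k=36): L=195 R=109
Round 3 (k=3): L=109 R=141

Answer: 30,195 195,109 109,141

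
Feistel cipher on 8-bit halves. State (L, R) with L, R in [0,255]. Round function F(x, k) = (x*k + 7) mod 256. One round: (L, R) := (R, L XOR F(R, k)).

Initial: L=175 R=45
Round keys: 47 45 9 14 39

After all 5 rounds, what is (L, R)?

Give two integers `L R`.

Answer: 80 70

Derivation:
Round 1 (k=47): L=45 R=229
Round 2 (k=45): L=229 R=101
Round 3 (k=9): L=101 R=113
Round 4 (k=14): L=113 R=80
Round 5 (k=39): L=80 R=70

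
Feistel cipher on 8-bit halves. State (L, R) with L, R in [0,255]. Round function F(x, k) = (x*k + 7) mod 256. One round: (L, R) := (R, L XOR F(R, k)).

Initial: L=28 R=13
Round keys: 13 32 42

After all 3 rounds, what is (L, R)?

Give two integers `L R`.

Round 1 (k=13): L=13 R=172
Round 2 (k=32): L=172 R=138
Round 3 (k=42): L=138 R=7

Answer: 138 7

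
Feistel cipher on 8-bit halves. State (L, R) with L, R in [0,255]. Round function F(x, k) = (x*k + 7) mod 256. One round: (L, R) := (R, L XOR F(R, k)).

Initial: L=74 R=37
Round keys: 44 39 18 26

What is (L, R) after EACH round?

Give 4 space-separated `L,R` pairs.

Round 1 (k=44): L=37 R=41
Round 2 (k=39): L=41 R=99
Round 3 (k=18): L=99 R=212
Round 4 (k=26): L=212 R=236

Answer: 37,41 41,99 99,212 212,236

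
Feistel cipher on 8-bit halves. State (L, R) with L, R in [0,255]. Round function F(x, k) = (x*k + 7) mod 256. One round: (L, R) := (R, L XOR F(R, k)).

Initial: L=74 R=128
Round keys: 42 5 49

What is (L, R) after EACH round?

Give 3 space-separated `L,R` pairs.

Round 1 (k=42): L=128 R=77
Round 2 (k=5): L=77 R=8
Round 3 (k=49): L=8 R=194

Answer: 128,77 77,8 8,194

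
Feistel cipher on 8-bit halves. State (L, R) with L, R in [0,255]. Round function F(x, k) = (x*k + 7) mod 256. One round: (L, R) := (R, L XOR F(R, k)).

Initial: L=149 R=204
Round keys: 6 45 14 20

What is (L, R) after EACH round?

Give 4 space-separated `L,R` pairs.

Answer: 204,90 90,21 21,119 119,70

Derivation:
Round 1 (k=6): L=204 R=90
Round 2 (k=45): L=90 R=21
Round 3 (k=14): L=21 R=119
Round 4 (k=20): L=119 R=70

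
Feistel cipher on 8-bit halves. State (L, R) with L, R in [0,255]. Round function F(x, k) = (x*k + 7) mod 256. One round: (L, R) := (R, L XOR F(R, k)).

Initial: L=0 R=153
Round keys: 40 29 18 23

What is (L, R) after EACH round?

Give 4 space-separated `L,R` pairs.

Answer: 153,239 239,131 131,210 210,102

Derivation:
Round 1 (k=40): L=153 R=239
Round 2 (k=29): L=239 R=131
Round 3 (k=18): L=131 R=210
Round 4 (k=23): L=210 R=102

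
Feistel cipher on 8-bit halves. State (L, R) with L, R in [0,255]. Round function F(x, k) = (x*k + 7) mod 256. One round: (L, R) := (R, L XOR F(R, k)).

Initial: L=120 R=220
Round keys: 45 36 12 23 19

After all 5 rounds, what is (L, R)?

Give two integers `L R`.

Round 1 (k=45): L=220 R=203
Round 2 (k=36): L=203 R=79
Round 3 (k=12): L=79 R=112
Round 4 (k=23): L=112 R=88
Round 5 (k=19): L=88 R=255

Answer: 88 255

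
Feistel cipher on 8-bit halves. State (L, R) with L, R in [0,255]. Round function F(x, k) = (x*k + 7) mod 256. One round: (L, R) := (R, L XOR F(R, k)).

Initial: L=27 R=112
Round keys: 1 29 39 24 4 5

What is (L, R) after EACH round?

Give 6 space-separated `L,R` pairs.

Answer: 112,108 108,51 51,160 160,52 52,119 119,110

Derivation:
Round 1 (k=1): L=112 R=108
Round 2 (k=29): L=108 R=51
Round 3 (k=39): L=51 R=160
Round 4 (k=24): L=160 R=52
Round 5 (k=4): L=52 R=119
Round 6 (k=5): L=119 R=110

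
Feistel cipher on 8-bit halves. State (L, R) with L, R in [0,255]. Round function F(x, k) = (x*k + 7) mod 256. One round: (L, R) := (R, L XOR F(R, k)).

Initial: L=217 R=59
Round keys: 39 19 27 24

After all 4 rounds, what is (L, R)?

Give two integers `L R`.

Round 1 (k=39): L=59 R=221
Round 2 (k=19): L=221 R=85
Round 3 (k=27): L=85 R=35
Round 4 (k=24): L=35 R=26

Answer: 35 26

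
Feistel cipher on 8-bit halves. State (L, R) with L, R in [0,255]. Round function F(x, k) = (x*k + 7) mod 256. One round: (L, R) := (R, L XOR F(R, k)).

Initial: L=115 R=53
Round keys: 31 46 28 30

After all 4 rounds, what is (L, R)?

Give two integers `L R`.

Answer: 6 187

Derivation:
Round 1 (k=31): L=53 R=1
Round 2 (k=46): L=1 R=0
Round 3 (k=28): L=0 R=6
Round 4 (k=30): L=6 R=187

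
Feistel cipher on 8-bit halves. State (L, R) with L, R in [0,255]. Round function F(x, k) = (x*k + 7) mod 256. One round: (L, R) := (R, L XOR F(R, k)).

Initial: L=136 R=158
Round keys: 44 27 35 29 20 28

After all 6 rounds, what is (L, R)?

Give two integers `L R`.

Answer: 49 8

Derivation:
Round 1 (k=44): L=158 R=167
Round 2 (k=27): L=167 R=58
Round 3 (k=35): L=58 R=82
Round 4 (k=29): L=82 R=107
Round 5 (k=20): L=107 R=49
Round 6 (k=28): L=49 R=8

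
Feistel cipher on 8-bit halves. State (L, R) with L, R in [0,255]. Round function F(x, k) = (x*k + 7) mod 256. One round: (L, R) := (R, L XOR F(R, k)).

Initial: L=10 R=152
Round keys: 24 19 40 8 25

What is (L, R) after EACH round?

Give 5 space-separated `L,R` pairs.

Round 1 (k=24): L=152 R=77
Round 2 (k=19): L=77 R=38
Round 3 (k=40): L=38 R=186
Round 4 (k=8): L=186 R=241
Round 5 (k=25): L=241 R=42

Answer: 152,77 77,38 38,186 186,241 241,42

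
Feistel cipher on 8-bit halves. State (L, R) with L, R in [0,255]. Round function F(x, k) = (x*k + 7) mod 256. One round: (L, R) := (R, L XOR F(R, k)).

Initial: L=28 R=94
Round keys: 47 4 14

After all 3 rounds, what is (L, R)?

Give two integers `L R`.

Round 1 (k=47): L=94 R=85
Round 2 (k=4): L=85 R=5
Round 3 (k=14): L=5 R=24

Answer: 5 24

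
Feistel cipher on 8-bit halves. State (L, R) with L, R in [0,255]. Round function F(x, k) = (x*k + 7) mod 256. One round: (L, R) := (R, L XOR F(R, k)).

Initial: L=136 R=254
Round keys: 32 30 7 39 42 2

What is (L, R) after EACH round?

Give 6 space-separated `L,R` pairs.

Answer: 254,79 79,183 183,71 71,111 111,122 122,148

Derivation:
Round 1 (k=32): L=254 R=79
Round 2 (k=30): L=79 R=183
Round 3 (k=7): L=183 R=71
Round 4 (k=39): L=71 R=111
Round 5 (k=42): L=111 R=122
Round 6 (k=2): L=122 R=148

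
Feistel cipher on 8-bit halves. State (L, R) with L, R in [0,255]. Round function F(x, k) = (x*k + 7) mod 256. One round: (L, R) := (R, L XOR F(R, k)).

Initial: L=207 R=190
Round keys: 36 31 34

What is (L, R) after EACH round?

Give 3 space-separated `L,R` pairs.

Answer: 190,112 112,41 41,9

Derivation:
Round 1 (k=36): L=190 R=112
Round 2 (k=31): L=112 R=41
Round 3 (k=34): L=41 R=9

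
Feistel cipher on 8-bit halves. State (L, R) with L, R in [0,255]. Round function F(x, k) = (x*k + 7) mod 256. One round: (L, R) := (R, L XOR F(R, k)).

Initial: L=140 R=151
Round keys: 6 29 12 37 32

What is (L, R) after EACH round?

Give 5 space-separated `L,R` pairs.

Answer: 151,29 29,199 199,70 70,226 226,1

Derivation:
Round 1 (k=6): L=151 R=29
Round 2 (k=29): L=29 R=199
Round 3 (k=12): L=199 R=70
Round 4 (k=37): L=70 R=226
Round 5 (k=32): L=226 R=1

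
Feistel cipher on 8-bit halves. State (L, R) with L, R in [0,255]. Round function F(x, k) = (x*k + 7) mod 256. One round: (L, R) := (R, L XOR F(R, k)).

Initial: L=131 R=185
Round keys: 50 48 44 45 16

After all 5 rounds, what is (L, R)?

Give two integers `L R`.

Answer: 54 226

Derivation:
Round 1 (k=50): L=185 R=170
Round 2 (k=48): L=170 R=94
Round 3 (k=44): L=94 R=133
Round 4 (k=45): L=133 R=54
Round 5 (k=16): L=54 R=226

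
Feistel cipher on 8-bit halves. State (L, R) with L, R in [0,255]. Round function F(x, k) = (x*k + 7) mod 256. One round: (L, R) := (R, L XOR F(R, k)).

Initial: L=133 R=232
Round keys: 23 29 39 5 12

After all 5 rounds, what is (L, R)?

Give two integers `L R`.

Answer: 74 251

Derivation:
Round 1 (k=23): L=232 R=90
Round 2 (k=29): L=90 R=209
Round 3 (k=39): L=209 R=132
Round 4 (k=5): L=132 R=74
Round 5 (k=12): L=74 R=251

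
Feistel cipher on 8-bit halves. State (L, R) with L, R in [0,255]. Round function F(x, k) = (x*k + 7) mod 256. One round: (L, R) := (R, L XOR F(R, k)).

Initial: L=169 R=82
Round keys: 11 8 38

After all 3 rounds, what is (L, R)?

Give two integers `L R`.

Round 1 (k=11): L=82 R=36
Round 2 (k=8): L=36 R=117
Round 3 (k=38): L=117 R=65

Answer: 117 65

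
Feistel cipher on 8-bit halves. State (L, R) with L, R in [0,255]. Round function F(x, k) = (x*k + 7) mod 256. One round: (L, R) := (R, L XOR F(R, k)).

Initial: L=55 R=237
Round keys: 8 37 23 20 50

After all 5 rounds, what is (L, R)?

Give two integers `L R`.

Answer: 153 212

Derivation:
Round 1 (k=8): L=237 R=88
Round 2 (k=37): L=88 R=82
Round 3 (k=23): L=82 R=61
Round 4 (k=20): L=61 R=153
Round 5 (k=50): L=153 R=212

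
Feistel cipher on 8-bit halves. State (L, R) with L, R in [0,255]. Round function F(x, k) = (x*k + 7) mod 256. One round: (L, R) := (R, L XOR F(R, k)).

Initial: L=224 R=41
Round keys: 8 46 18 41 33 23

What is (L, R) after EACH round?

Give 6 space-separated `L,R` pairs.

Round 1 (k=8): L=41 R=175
Round 2 (k=46): L=175 R=80
Round 3 (k=18): L=80 R=8
Round 4 (k=41): L=8 R=31
Round 5 (k=33): L=31 R=14
Round 6 (k=23): L=14 R=86

Answer: 41,175 175,80 80,8 8,31 31,14 14,86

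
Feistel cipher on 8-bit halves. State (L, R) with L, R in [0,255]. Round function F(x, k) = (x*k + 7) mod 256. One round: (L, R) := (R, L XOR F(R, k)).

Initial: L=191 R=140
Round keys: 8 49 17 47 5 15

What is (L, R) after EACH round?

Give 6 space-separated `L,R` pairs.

Round 1 (k=8): L=140 R=216
Round 2 (k=49): L=216 R=211
Round 3 (k=17): L=211 R=210
Round 4 (k=47): L=210 R=70
Round 5 (k=5): L=70 R=183
Round 6 (k=15): L=183 R=134

Answer: 140,216 216,211 211,210 210,70 70,183 183,134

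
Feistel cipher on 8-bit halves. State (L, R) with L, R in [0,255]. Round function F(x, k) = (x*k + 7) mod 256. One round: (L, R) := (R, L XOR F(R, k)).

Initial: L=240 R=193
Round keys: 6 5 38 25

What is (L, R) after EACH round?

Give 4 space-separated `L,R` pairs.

Round 1 (k=6): L=193 R=125
Round 2 (k=5): L=125 R=185
Round 3 (k=38): L=185 R=0
Round 4 (k=25): L=0 R=190

Answer: 193,125 125,185 185,0 0,190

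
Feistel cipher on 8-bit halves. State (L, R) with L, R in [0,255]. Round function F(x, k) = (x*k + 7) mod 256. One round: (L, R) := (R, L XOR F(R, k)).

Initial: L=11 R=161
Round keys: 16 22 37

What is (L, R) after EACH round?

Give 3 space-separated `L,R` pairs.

Answer: 161,28 28,206 206,209

Derivation:
Round 1 (k=16): L=161 R=28
Round 2 (k=22): L=28 R=206
Round 3 (k=37): L=206 R=209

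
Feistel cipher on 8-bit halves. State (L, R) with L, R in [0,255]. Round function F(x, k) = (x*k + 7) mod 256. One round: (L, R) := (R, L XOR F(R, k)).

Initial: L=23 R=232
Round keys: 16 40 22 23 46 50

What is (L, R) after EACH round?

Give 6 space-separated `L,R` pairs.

Answer: 232,144 144,111 111,1 1,113 113,84 84,30

Derivation:
Round 1 (k=16): L=232 R=144
Round 2 (k=40): L=144 R=111
Round 3 (k=22): L=111 R=1
Round 4 (k=23): L=1 R=113
Round 5 (k=46): L=113 R=84
Round 6 (k=50): L=84 R=30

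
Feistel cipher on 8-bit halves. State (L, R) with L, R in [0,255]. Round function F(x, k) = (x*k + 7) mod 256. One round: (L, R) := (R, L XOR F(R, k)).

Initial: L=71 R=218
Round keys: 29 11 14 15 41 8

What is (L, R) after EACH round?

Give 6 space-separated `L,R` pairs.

Round 1 (k=29): L=218 R=254
Round 2 (k=11): L=254 R=43
Round 3 (k=14): L=43 R=159
Round 4 (k=15): L=159 R=115
Round 5 (k=41): L=115 R=237
Round 6 (k=8): L=237 R=28

Answer: 218,254 254,43 43,159 159,115 115,237 237,28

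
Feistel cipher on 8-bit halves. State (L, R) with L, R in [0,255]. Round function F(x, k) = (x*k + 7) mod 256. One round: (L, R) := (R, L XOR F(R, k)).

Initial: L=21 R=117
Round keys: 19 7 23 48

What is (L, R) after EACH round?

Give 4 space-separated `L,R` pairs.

Round 1 (k=19): L=117 R=163
Round 2 (k=7): L=163 R=9
Round 3 (k=23): L=9 R=117
Round 4 (k=48): L=117 R=254

Answer: 117,163 163,9 9,117 117,254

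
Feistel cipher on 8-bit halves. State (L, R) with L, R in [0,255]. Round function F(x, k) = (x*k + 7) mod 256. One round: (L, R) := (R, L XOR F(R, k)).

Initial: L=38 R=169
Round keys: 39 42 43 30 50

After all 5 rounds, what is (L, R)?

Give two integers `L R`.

Answer: 11 76

Derivation:
Round 1 (k=39): L=169 R=224
Round 2 (k=42): L=224 R=110
Round 3 (k=43): L=110 R=97
Round 4 (k=30): L=97 R=11
Round 5 (k=50): L=11 R=76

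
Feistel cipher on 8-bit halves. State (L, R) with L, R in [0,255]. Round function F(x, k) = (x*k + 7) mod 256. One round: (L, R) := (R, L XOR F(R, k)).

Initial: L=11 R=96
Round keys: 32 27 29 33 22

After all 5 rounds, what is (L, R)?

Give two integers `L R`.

Round 1 (k=32): L=96 R=12
Round 2 (k=27): L=12 R=43
Round 3 (k=29): L=43 R=234
Round 4 (k=33): L=234 R=26
Round 5 (k=22): L=26 R=169

Answer: 26 169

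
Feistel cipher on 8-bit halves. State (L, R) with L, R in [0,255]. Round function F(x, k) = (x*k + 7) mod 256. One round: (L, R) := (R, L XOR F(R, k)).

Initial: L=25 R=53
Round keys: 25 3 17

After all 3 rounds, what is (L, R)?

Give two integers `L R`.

Answer: 187 95

Derivation:
Round 1 (k=25): L=53 R=45
Round 2 (k=3): L=45 R=187
Round 3 (k=17): L=187 R=95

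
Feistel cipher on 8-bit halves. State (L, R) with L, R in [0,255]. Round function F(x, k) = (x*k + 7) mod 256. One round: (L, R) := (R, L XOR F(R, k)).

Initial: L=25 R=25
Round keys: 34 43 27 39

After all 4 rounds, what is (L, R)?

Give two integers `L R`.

Answer: 49 160

Derivation:
Round 1 (k=34): L=25 R=64
Round 2 (k=43): L=64 R=222
Round 3 (k=27): L=222 R=49
Round 4 (k=39): L=49 R=160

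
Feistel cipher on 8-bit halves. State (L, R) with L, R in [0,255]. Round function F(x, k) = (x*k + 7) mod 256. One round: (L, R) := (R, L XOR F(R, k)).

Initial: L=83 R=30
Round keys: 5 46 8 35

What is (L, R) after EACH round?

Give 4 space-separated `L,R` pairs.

Answer: 30,206 206,21 21,97 97,95

Derivation:
Round 1 (k=5): L=30 R=206
Round 2 (k=46): L=206 R=21
Round 3 (k=8): L=21 R=97
Round 4 (k=35): L=97 R=95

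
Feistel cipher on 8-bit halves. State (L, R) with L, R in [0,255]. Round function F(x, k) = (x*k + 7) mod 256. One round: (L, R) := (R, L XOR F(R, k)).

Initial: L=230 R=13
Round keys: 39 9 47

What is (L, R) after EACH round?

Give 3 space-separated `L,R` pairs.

Answer: 13,228 228,6 6,197

Derivation:
Round 1 (k=39): L=13 R=228
Round 2 (k=9): L=228 R=6
Round 3 (k=47): L=6 R=197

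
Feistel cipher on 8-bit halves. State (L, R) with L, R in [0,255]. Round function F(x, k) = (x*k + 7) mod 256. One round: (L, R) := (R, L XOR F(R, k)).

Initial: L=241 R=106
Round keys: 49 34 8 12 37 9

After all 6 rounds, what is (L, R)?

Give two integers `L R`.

Answer: 122 199

Derivation:
Round 1 (k=49): L=106 R=160
Round 2 (k=34): L=160 R=45
Round 3 (k=8): L=45 R=207
Round 4 (k=12): L=207 R=150
Round 5 (k=37): L=150 R=122
Round 6 (k=9): L=122 R=199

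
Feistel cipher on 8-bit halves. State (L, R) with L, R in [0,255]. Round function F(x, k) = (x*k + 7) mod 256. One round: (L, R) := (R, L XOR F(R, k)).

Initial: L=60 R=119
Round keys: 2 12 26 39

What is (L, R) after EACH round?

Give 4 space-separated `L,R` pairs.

Round 1 (k=2): L=119 R=201
Round 2 (k=12): L=201 R=4
Round 3 (k=26): L=4 R=166
Round 4 (k=39): L=166 R=85

Answer: 119,201 201,4 4,166 166,85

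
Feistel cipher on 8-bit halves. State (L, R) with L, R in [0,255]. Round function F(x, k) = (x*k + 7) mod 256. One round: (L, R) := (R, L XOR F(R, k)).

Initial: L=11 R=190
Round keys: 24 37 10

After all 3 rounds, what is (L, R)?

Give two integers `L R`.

Round 1 (k=24): L=190 R=220
Round 2 (k=37): L=220 R=109
Round 3 (k=10): L=109 R=149

Answer: 109 149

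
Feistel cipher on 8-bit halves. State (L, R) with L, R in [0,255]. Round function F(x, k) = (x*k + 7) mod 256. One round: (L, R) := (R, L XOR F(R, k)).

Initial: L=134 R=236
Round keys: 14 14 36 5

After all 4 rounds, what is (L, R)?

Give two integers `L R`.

Round 1 (k=14): L=236 R=105
Round 2 (k=14): L=105 R=41
Round 3 (k=36): L=41 R=162
Round 4 (k=5): L=162 R=24

Answer: 162 24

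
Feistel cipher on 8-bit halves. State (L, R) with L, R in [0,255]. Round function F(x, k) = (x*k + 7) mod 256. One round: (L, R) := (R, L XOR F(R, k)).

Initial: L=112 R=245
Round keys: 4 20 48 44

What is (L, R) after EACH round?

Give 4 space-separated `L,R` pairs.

Round 1 (k=4): L=245 R=171
Round 2 (k=20): L=171 R=150
Round 3 (k=48): L=150 R=140
Round 4 (k=44): L=140 R=129

Answer: 245,171 171,150 150,140 140,129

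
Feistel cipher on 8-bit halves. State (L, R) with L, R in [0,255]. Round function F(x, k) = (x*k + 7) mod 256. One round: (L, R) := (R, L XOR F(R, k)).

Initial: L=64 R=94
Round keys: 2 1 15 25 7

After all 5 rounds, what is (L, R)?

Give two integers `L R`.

Round 1 (k=2): L=94 R=131
Round 2 (k=1): L=131 R=212
Round 3 (k=15): L=212 R=240
Round 4 (k=25): L=240 R=163
Round 5 (k=7): L=163 R=140

Answer: 163 140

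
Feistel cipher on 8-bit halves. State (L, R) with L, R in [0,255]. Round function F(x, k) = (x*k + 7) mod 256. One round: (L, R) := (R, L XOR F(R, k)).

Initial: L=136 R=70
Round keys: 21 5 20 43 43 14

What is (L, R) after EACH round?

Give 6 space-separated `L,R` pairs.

Round 1 (k=21): L=70 R=77
Round 2 (k=5): L=77 R=206
Round 3 (k=20): L=206 R=82
Round 4 (k=43): L=82 R=3
Round 5 (k=43): L=3 R=218
Round 6 (k=14): L=218 R=240

Answer: 70,77 77,206 206,82 82,3 3,218 218,240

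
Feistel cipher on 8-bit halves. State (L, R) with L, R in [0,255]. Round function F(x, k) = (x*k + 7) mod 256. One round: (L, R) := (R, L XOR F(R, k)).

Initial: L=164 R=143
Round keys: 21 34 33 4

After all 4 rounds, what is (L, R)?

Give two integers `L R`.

Answer: 197 7

Derivation:
Round 1 (k=21): L=143 R=102
Round 2 (k=34): L=102 R=28
Round 3 (k=33): L=28 R=197
Round 4 (k=4): L=197 R=7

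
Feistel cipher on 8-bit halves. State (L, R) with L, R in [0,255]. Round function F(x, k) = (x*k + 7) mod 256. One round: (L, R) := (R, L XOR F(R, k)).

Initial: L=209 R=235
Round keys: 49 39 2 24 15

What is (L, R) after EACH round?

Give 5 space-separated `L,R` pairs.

Round 1 (k=49): L=235 R=211
Round 2 (k=39): L=211 R=199
Round 3 (k=2): L=199 R=70
Round 4 (k=24): L=70 R=80
Round 5 (k=15): L=80 R=241

Answer: 235,211 211,199 199,70 70,80 80,241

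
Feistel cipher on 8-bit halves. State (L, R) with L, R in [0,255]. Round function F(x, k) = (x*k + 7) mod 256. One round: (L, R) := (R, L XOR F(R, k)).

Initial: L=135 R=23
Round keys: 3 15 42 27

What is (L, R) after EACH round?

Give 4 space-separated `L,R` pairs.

Round 1 (k=3): L=23 R=203
Round 2 (k=15): L=203 R=251
Round 3 (k=42): L=251 R=254
Round 4 (k=27): L=254 R=42

Answer: 23,203 203,251 251,254 254,42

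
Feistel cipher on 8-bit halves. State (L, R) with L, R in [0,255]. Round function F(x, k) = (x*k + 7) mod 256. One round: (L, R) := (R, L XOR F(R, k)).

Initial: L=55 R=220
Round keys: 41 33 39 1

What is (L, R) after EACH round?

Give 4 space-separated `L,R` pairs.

Answer: 220,116 116,39 39,140 140,180

Derivation:
Round 1 (k=41): L=220 R=116
Round 2 (k=33): L=116 R=39
Round 3 (k=39): L=39 R=140
Round 4 (k=1): L=140 R=180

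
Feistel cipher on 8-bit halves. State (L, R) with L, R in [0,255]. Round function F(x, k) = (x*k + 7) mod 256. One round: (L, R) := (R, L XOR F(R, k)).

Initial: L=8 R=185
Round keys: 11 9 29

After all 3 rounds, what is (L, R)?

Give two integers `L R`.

Answer: 48 133

Derivation:
Round 1 (k=11): L=185 R=242
Round 2 (k=9): L=242 R=48
Round 3 (k=29): L=48 R=133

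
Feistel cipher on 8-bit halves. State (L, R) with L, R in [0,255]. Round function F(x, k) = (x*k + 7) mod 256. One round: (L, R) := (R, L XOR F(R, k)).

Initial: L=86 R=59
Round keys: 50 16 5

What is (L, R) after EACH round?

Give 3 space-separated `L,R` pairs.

Answer: 59,219 219,140 140,24

Derivation:
Round 1 (k=50): L=59 R=219
Round 2 (k=16): L=219 R=140
Round 3 (k=5): L=140 R=24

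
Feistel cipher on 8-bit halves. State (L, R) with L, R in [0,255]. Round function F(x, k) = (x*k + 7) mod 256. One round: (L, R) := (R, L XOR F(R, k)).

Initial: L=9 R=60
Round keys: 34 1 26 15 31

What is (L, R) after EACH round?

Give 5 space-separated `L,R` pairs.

Answer: 60,246 246,193 193,87 87,225 225,17

Derivation:
Round 1 (k=34): L=60 R=246
Round 2 (k=1): L=246 R=193
Round 3 (k=26): L=193 R=87
Round 4 (k=15): L=87 R=225
Round 5 (k=31): L=225 R=17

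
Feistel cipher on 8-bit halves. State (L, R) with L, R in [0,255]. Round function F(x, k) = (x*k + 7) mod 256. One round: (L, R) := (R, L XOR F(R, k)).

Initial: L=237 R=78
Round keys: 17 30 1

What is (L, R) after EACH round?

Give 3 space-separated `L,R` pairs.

Answer: 78,216 216,25 25,248

Derivation:
Round 1 (k=17): L=78 R=216
Round 2 (k=30): L=216 R=25
Round 3 (k=1): L=25 R=248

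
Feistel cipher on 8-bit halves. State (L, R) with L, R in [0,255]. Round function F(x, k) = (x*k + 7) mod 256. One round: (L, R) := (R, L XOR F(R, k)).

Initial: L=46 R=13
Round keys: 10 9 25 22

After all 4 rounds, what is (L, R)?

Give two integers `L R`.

Answer: 93 238

Derivation:
Round 1 (k=10): L=13 R=167
Round 2 (k=9): L=167 R=235
Round 3 (k=25): L=235 R=93
Round 4 (k=22): L=93 R=238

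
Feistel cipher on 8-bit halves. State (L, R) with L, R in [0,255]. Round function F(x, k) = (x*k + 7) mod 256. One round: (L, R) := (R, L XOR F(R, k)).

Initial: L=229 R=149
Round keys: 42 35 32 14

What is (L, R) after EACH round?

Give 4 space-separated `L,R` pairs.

Answer: 149,156 156,206 206,91 91,207

Derivation:
Round 1 (k=42): L=149 R=156
Round 2 (k=35): L=156 R=206
Round 3 (k=32): L=206 R=91
Round 4 (k=14): L=91 R=207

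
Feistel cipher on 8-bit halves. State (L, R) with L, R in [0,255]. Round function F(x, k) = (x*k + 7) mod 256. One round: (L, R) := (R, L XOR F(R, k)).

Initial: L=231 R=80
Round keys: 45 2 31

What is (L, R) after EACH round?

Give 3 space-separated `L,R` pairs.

Round 1 (k=45): L=80 R=240
Round 2 (k=2): L=240 R=183
Round 3 (k=31): L=183 R=192

Answer: 80,240 240,183 183,192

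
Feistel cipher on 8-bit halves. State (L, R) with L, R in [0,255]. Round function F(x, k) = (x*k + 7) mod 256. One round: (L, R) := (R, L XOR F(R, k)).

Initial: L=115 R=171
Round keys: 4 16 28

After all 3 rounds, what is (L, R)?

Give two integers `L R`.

Round 1 (k=4): L=171 R=192
Round 2 (k=16): L=192 R=172
Round 3 (k=28): L=172 R=23

Answer: 172 23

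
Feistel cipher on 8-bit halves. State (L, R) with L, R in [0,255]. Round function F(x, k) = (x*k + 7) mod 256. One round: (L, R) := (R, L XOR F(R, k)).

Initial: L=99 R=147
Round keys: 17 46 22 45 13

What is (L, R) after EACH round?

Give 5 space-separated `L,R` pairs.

Answer: 147,169 169,246 246,130 130,23 23,176

Derivation:
Round 1 (k=17): L=147 R=169
Round 2 (k=46): L=169 R=246
Round 3 (k=22): L=246 R=130
Round 4 (k=45): L=130 R=23
Round 5 (k=13): L=23 R=176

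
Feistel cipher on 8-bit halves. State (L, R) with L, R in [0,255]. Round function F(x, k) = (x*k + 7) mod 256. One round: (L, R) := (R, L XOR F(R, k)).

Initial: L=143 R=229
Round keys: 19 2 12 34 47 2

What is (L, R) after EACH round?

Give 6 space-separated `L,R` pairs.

Round 1 (k=19): L=229 R=137
Round 2 (k=2): L=137 R=252
Round 3 (k=12): L=252 R=94
Round 4 (k=34): L=94 R=127
Round 5 (k=47): L=127 R=6
Round 6 (k=2): L=6 R=108

Answer: 229,137 137,252 252,94 94,127 127,6 6,108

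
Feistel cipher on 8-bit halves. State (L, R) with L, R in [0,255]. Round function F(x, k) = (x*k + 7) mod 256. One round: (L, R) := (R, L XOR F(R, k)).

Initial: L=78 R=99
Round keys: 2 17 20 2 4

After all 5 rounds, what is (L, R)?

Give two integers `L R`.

Answer: 46 199

Derivation:
Round 1 (k=2): L=99 R=131
Round 2 (k=17): L=131 R=217
Round 3 (k=20): L=217 R=120
Round 4 (k=2): L=120 R=46
Round 5 (k=4): L=46 R=199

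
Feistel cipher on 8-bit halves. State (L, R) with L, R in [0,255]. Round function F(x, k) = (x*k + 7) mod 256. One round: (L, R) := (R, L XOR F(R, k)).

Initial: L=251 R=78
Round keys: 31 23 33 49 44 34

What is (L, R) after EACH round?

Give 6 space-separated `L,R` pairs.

Answer: 78,130 130,251 251,224 224,28 28,55 55,73

Derivation:
Round 1 (k=31): L=78 R=130
Round 2 (k=23): L=130 R=251
Round 3 (k=33): L=251 R=224
Round 4 (k=49): L=224 R=28
Round 5 (k=44): L=28 R=55
Round 6 (k=34): L=55 R=73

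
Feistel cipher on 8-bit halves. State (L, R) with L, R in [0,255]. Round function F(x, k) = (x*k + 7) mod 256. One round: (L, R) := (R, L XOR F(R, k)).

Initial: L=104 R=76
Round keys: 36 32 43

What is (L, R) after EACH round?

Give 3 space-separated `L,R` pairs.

Round 1 (k=36): L=76 R=223
Round 2 (k=32): L=223 R=171
Round 3 (k=43): L=171 R=31

Answer: 76,223 223,171 171,31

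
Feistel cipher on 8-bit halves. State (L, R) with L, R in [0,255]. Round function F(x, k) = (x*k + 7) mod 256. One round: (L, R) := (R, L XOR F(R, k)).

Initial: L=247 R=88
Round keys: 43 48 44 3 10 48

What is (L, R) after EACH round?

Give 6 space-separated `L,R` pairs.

Round 1 (k=43): L=88 R=56
Round 2 (k=48): L=56 R=223
Round 3 (k=44): L=223 R=99
Round 4 (k=3): L=99 R=239
Round 5 (k=10): L=239 R=62
Round 6 (k=48): L=62 R=72

Answer: 88,56 56,223 223,99 99,239 239,62 62,72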